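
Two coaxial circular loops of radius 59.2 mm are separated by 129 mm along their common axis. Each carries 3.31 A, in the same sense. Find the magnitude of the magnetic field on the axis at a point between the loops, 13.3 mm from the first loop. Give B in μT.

Each loop contributes B = μ₀IR²/[2(R²+z²)^(3/2)] on the axis, with z measured from that loop.
Loop 1 (z = 0.0133 m): B₁ = 3.26×10⁻⁵ T. Loop 2 (z = 0.1157 m): B₂ = 3.32×10⁻⁶ T.
The fields add: B = B₁ + B₂ = 3.59×10⁻⁵ T.

B ≈ 35.9 μT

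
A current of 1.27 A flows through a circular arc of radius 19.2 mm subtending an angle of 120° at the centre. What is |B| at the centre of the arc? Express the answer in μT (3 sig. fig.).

The Biot–Savart field of a circular arc at its centre is B = μ₀Iφ/(4πR), with φ = 2.094 rad.
B = (4π×10⁻⁷ × 1.27 × 2.094) / (4π × 0.0192) = 1.39×10⁻⁵ T.

B ≈ 13.9 μT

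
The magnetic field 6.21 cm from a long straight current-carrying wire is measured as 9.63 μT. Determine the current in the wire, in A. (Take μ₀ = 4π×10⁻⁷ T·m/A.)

I ≈ 2.99 A

For a long straight wire B = μ₀I/(2πd), so I = 2πdB/μ₀.
I = 2π × 0.0621 × 9.63×10⁻⁶ / (4π×10⁻⁷) = 2.99 A.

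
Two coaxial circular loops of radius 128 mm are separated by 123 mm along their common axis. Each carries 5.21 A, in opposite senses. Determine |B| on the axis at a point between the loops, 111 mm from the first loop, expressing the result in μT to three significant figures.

B ≈ 14.2 μT

Each loop contributes B = μ₀IR²/[2(R²+z²)^(3/2)] on the axis, with z measured from that loop.
Loop 1 (z = 0.111 m): B₁ = 1.10×10⁻⁵ T. Loop 2 (z = 0.012 m): B₂ = 2.52×10⁻⁵ T.
The fields oppose: B = |B₁ − B₂| = 1.42×10⁻⁵ T.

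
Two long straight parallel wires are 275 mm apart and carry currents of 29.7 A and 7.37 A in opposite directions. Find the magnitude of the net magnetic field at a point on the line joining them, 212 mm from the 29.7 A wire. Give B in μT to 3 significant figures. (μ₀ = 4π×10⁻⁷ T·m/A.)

B ≈ 51.4 μT

Each long wire gives B = μ₀I/(2πd). Distances are d₁ = 0.212 m and d₂ = 0.063 m.
B₁ = 2.80×10⁻⁵ T, B₂ = 2.34×10⁻⁵ T.
Between antiparallel currents both contributions point the same way, so they add. B = B₁ + B₂ = 2.80×10⁻⁵ + 2.34×10⁻⁵ = 5.14×10⁻⁵ T.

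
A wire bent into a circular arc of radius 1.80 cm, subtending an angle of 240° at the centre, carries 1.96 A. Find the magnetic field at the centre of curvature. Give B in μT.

The Biot–Savart field of a circular arc at its centre is B = μ₀Iφ/(4πR), with φ = 4.189 rad.
B = (4π×10⁻⁷ × 1.96 × 4.189) / (4π × 0.018) = 4.56×10⁻⁵ T.

B ≈ 45.6 μT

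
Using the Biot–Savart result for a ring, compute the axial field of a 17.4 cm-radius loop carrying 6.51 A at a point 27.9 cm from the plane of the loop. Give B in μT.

B ≈ 3.48 μT

On the axis of a circular loop, B = μ₀IR² / [2(R²+z²)^(3/2)].
R² + z² = (0.174)² + (0.279)² = 0.1081 m², and (R²+z²)^(3/2) = 3.56×10⁻² m³.
B = (4π×10⁻⁷ × 6.51 × 0.03028) / (2 × 3.56×10⁻²) = 3.48×10⁻⁶ T.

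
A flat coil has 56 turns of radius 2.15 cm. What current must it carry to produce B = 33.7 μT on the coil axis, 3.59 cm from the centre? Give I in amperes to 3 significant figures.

I ≈ 0.152 A

For an N-turn coil, B = Nμ₀IR²/[2(R²+z²)^(3/2)] with R = 0.0215 m, z = 0.0359 m, so I = 2B(R²+z²)^(3/2)/(Nμ₀R²) = 2 × 3.37×10⁻⁵ × 7.33×10⁻⁵ / (56 × 4π×10⁻⁷ × 0.0004622) = 0.152 A.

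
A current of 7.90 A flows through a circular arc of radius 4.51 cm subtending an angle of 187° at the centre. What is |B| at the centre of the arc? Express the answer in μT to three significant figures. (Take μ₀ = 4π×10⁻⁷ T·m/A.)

The Biot–Savart field of a circular arc at its centre is B = μ₀Iφ/(4πR), with φ = 3.264 rad.
B = (4π×10⁻⁷ × 7.90 × 3.264) / (4π × 0.0451) = 5.72×10⁻⁵ T.

B ≈ 57.2 μT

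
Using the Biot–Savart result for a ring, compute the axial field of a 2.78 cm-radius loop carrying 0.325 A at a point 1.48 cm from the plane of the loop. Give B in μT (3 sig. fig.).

B ≈ 5.05 μT

On the axis of a circular loop, B = μ₀IR² / [2(R²+z²)^(3/2)].
R² + z² = (0.0278)² + (0.0148)² = 0.0009919 m², and (R²+z²)^(3/2) = 3.12×10⁻⁵ m³.
B = (4π×10⁻⁷ × 0.325 × 0.0007728) / (2 × 3.12×10⁻⁵) = 5.05×10⁻⁶ T.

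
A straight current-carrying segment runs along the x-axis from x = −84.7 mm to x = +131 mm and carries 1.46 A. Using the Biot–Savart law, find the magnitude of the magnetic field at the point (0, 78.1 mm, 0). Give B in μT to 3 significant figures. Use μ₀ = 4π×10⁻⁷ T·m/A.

For a finite straight segment, B = (μ₀I/4πd)(sinθ₁ + sinθ₂), where θ₁, θ₂ are the angles from the perpendicular to each end.
The perpendicular distance is d = 0.0781 m; the end-offsets along the wire are a = 0.0847 m and b = 0.131 m.
sinθ₁ = 0.0847/√(0.0847²+0.0781²) = 0.7352; sinθ₂ = 0.131/√(0.131²+0.0781²) = 0.8589.
B = (4π×10⁻⁷ × 1.46) / (4π × 0.0781) × (0.7352 + 0.8589) = 2.98×10⁻⁶ T.

B ≈ 2.98 μT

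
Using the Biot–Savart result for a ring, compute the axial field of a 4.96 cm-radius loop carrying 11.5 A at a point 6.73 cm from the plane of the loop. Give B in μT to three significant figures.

B ≈ 30.4 μT

On the axis of a circular loop, B = μ₀IR² / [2(R²+z²)^(3/2)].
R² + z² = (0.0496)² + (0.0673)² = 0.006989 m², and (R²+z²)^(3/2) = 5.84×10⁻⁴ m³.
B = (4π×10⁻⁷ × 11.5 × 0.00246) / (2 × 5.84×10⁻⁴) = 3.04×10⁻⁵ T.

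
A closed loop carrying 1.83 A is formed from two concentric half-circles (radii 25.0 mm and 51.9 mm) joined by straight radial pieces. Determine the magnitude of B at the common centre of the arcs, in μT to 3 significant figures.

The radial connectors point toward the centre, so dl × r̂ = 0 and they contribute nothing.
Each semicircle gives μ₀I/(4R): inner arc 2.30×10⁻⁵ T, outer arc 1.11×10⁻⁵ T.
The two arcs carry current in opposite angular senses, so their fields oppose: B = |2.30×10⁻⁵ − 1.11×10⁻⁵| = 1.19×10⁻⁵ T.

B ≈ 11.9 μT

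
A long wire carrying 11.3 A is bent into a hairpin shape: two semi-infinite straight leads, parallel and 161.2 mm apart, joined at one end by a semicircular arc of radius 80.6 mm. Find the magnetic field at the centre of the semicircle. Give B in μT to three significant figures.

B ≈ 72.1 μT

The semicircular arc contributes B_arc = μ₀I·π/(4πR) = μ₀I/(4R) = 4.40×10⁻⁵ T.
Each semi-infinite lead is at perpendicular distance R = 0.0806 m from the centre, with the perpendicular foot at its near end, so it contributes μ₀I/(4πR); both point the same way, together 2.80×10⁻⁵ T.
Arc and leads all point the same direction: B = 4.40×10⁻⁵ + 2.80×10⁻⁵ = 7.21×10⁻⁵ T.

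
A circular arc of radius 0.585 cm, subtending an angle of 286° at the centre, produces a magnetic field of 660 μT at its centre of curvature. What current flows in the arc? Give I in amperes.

For a circular arc, B = μ₀Iφ/(4πR) with φ in radians; here φ = 4.992 rad.
So I = 4πRB/(μ₀φ) = 4π × 0.00585 × 6.60×10⁻⁴ / (4π×10⁻⁷ × 4.992) = 7.73 A.

I ≈ 7.73 A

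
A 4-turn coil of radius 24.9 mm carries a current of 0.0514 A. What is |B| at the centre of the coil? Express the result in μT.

For an N-turn flat coil, B = Nμ₀I/(2R) with R = 0.0249 m.
B = 4 × 1.30×10⁻⁶ T = 5.19×10⁻⁶ T.

B ≈ 5.19 μT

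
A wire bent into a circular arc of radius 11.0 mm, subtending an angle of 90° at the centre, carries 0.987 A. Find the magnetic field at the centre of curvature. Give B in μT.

The Biot–Savart field of a circular arc at its centre is B = μ₀Iφ/(4πR), with φ = 1.571 rad.
B = (4π×10⁻⁷ × 0.987 × 1.571) / (4π × 0.011) = 1.41×10⁻⁵ T.

B ≈ 14.1 μT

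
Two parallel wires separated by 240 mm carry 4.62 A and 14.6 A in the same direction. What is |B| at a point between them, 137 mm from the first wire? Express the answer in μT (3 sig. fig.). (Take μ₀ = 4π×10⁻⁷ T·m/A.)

Each long wire gives B = μ₀I/(2πd). Distances are d₁ = 0.137 m and d₂ = 0.103 m.
B₁ = 6.74×10⁻⁶ T, B₂ = 2.83×10⁻⁵ T.
Between parallel currents the two contributions point in opposite directions, so they subtract. B = |B₁ − B₂| = |6.74×10⁻⁶ − 2.83×10⁻⁵| = 2.16×10⁻⁵ T.

B ≈ 21.6 μT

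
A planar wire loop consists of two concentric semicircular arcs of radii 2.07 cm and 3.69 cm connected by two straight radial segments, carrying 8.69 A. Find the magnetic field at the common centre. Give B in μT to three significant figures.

The radial connectors point toward the centre, so dl × r̂ = 0 and they contribute nothing.
Each semicircle gives μ₀I/(4R): inner arc 1.32×10⁻⁴ T, outer arc 7.40×10⁻⁵ T.
The two arcs carry current in opposite angular senses, so their fields oppose: B = |1.32×10⁻⁴ − 7.40×10⁻⁵| = 5.79×10⁻⁵ T.

B ≈ 57.9 μT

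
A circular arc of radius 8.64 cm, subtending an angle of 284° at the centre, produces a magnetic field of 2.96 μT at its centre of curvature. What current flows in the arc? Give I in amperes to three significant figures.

For a circular arc, B = μ₀Iφ/(4πR) with φ in radians; here φ = 4.957 rad.
So I = 4πRB/(μ₀φ) = 4π × 0.0864 × 2.96×10⁻⁶ / (4π×10⁻⁷ × 4.957) = 0.516 A.

I ≈ 0.516 A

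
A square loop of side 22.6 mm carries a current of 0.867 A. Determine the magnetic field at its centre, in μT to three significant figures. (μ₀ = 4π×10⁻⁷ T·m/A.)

Each side is a finite straight segment at perpendicular distance d = a/(2 tan(π/4)) = 0.0113 m from the centre, with end-angles ±π/4.
One side contributes B₁ = (μ₀I/4πd)·2 sin(π/4) = 1.09×10⁻⁵ T.
All 4 sides add in the same direction: B = 4 × 1.09×10⁻⁵ = 4.34×10⁻⁵ T.

B ≈ 43.4 μT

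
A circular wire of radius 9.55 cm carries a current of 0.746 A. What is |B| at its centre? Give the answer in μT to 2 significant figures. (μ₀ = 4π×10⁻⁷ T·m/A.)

B ≈ 4.9 μT

At the centre of a circular loop the Biot–Savart law gives B = μ₀I/(2R).
B = (4π×10⁻⁷ × 0.746) / (2 × 0.0955) = 4.91×10⁻⁶ T.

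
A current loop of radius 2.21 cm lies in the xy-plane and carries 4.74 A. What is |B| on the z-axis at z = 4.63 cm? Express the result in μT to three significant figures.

B ≈ 10.8 μT

On the axis of a circular loop, B = μ₀IR² / [2(R²+z²)^(3/2)].
R² + z² = (0.0221)² + (0.0463)² = 0.002632 m², and (R²+z²)^(3/2) = 1.35×10⁻⁴ m³.
B = (4π×10⁻⁷ × 4.74 × 0.0004884) / (2 × 1.35×10⁻⁴) = 1.08×10⁻⁵ T.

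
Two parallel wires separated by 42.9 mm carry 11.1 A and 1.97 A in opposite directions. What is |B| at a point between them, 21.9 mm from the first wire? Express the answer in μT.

B ≈ 120 μT

Each long wire gives B = μ₀I/(2πd). Distances are d₁ = 0.0219 m and d₂ = 0.021 m.
B₁ = 1.01×10⁻⁴ T, B₂ = 1.88×10⁻⁵ T.
Between antiparallel currents both contributions point the same way, so they add. B = B₁ + B₂ = 1.01×10⁻⁴ + 1.88×10⁻⁵ = 1.20×10⁻⁴ T.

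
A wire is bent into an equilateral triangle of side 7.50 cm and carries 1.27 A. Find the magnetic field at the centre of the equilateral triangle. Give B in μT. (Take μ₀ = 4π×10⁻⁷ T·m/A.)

Each side is a finite straight segment at perpendicular distance d = a/(2 tan(π/3)) = 0.02165 m from the centre, with end-angles ±π/3.
One side contributes B₁ = (μ₀I/4πd)·2 sin(π/3) = 1.02×10⁻⁵ T.
All 3 sides add in the same direction: B = 3 × 1.02×10⁻⁵ = 3.05×10⁻⁵ T.

B ≈ 30.5 μT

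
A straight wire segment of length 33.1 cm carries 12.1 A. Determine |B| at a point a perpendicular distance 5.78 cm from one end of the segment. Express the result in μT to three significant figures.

For a finite straight segment, B = (μ₀I/4πd)(sinθ₁ + sinθ₂), where θ₁, θ₂ are the angles from the perpendicular to each end.
The perpendicular foot is at one end, so the two end-offsets along the wire are 0 and L = 0.331 m.
sinθ₁ = 0/√(0²+0.0578²) = 0.0000; sinθ₂ = 0.331/√(0.331²+0.0578²) = 0.9851.
B = (4π×10⁻⁷ × 12.1) / (4π × 0.0578) × (0.0000 + 0.9851) = 2.06×10⁻⁵ T.

B ≈ 20.6 μT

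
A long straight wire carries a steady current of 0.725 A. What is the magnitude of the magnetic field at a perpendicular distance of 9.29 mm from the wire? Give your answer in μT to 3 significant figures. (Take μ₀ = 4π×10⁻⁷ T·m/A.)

B ≈ 15.6 μT

For an infinitely long straight wire, B = μ₀I/(2πd).
B = (4π×10⁻⁷ × 0.725) / (2π × 0.00929) = 1.56×10⁻⁵ T.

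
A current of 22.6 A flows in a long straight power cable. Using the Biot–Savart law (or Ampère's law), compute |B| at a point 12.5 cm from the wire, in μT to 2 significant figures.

B ≈ 36 μT

For an infinitely long straight wire, B = μ₀I/(2πd).
B = (4π×10⁻⁷ × 22.6) / (2π × 0.125) = 3.62×10⁻⁵ T.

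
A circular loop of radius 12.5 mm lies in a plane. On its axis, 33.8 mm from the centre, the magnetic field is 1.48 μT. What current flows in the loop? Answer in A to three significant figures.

I ≈ 0.706 A

On the axis of a loop, B = μ₀IR²/[2(R²+z²)^(3/2)], so I = 2B(R²+z²)^(3/2)/(μ₀R²).
R² + z² = 0.0001563 + 0.001142 = 0.001299 m²; raised to 3/2 gives 4.68×10⁻⁵ m³.
I = 2 × 1.48×10⁻⁶ × 4.68×10⁻⁵ / (1.26×10⁻⁶ × 0.0001563) = 0.706 A.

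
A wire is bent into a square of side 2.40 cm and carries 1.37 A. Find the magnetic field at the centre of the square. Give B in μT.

Each side is a finite straight segment at perpendicular distance d = a/(2 tan(π/4)) = 0.012 m from the centre, with end-angles ±π/4.
One side contributes B₁ = (μ₀I/4πd)·2 sin(π/4) = 1.61×10⁻⁵ T.
All 4 sides add in the same direction: B = 4 × 1.61×10⁻⁵ = 6.46×10⁻⁵ T.

B ≈ 64.6 μT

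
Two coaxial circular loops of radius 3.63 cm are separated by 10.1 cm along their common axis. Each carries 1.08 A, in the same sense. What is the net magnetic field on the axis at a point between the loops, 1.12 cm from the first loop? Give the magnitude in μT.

Each loop contributes B = μ₀IR²/[2(R²+z²)^(3/2)] on the axis, with z measured from that loop.
Loop 1 (z = 0.0112 m): B₁ = 1.63×10⁻⁵ T. Loop 2 (z = 0.0898 m): B₂ = 9.84×10⁻⁷ T.
The fields add: B = B₁ + B₂ = 1.73×10⁻⁵ T.

B ≈ 17.3 μT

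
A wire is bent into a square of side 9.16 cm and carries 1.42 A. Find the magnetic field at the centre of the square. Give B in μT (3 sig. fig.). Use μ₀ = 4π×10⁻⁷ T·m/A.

Each side is a finite straight segment at perpendicular distance d = a/(2 tan(π/4)) = 0.0458 m from the centre, with end-angles ±π/4.
One side contributes B₁ = (μ₀I/4πd)·2 sin(π/4) = 4.38×10⁻⁶ T.
All 4 sides add in the same direction: B = 4 × 4.38×10⁻⁶ = 1.75×10⁻⁵ T.

B ≈ 17.5 μT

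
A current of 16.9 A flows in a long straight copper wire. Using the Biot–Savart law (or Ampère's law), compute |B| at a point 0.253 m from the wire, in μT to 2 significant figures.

For an infinitely long straight wire, B = μ₀I/(2πd).
B = (4π×10⁻⁷ × 16.9) / (2π × 0.253) = 1.34×10⁻⁵ T.

B ≈ 13 μT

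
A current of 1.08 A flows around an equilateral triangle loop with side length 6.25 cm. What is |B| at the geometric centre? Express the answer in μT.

Each side is a finite straight segment at perpendicular distance d = a/(2 tan(π/3)) = 0.01804 m from the centre, with end-angles ±π/3.
One side contributes B₁ = (μ₀I/4πd)·2 sin(π/3) = 1.04×10⁻⁵ T.
All 3 sides add in the same direction: B = 3 × 1.04×10⁻⁵ = 3.11×10⁻⁵ T.

B ≈ 31.1 μT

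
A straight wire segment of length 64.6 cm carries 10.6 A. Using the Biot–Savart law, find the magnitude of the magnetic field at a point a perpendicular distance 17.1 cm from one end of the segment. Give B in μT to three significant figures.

For a finite straight segment, B = (μ₀I/4πd)(sinθ₁ + sinθ₂), where θ₁, θ₂ are the angles from the perpendicular to each end.
The perpendicular foot is at one end, so the two end-offsets along the wire are 0 and L = 0.646 m.
sinθ₁ = 0/√(0²+0.171²) = 0.0000; sinθ₂ = 0.646/√(0.646²+0.171²) = 0.9667.
B = (4π×10⁻⁷ × 10.6) / (4π × 0.171) × (0.0000 + 0.9667) = 5.99×10⁻⁶ T.

B ≈ 5.99 μT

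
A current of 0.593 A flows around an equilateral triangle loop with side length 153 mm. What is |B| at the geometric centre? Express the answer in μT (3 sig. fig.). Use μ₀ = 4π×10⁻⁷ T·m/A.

Each side is a finite straight segment at perpendicular distance d = a/(2 tan(π/3)) = 0.04417 m from the centre, with end-angles ±π/3.
One side contributes B₁ = (μ₀I/4πd)·2 sin(π/3) = 2.33×10⁻⁶ T.
All 3 sides add in the same direction: B = 3 × 2.33×10⁻⁶ = 6.98×10⁻⁶ T.

B ≈ 6.98 μT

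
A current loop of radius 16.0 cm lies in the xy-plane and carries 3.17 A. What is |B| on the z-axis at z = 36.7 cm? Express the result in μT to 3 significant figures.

B ≈ 0.795 μT

On the axis of a circular loop, B = μ₀IR² / [2(R²+z²)^(3/2)].
R² + z² = (0.16)² + (0.367)² = 0.1603 m², and (R²+z²)^(3/2) = 6.42×10⁻² m³.
B = (4π×10⁻⁷ × 3.17 × 0.0256) / (2 × 6.42×10⁻²) = 7.95×10⁻⁷ T.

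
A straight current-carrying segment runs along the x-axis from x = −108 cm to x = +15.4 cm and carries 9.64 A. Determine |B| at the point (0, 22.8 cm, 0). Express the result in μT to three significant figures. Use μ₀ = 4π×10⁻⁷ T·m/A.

For a finite straight segment, B = (μ₀I/4πd)(sinθ₁ + sinθ₂), where θ₁, θ₂ are the angles from the perpendicular to each end.
The perpendicular distance is d = 0.228 m; the end-offsets along the wire are a = 1.08 m and b = 0.154 m.
sinθ₁ = 1.08/√(1.08²+0.228²) = 0.9784; sinθ₂ = 0.154/√(0.154²+0.228²) = 0.5597.
B = (4π×10⁻⁷ × 9.64) / (4π × 0.228) × (0.9784 + 0.5597) = 6.50×10⁻⁶ T.

B ≈ 6.50 μT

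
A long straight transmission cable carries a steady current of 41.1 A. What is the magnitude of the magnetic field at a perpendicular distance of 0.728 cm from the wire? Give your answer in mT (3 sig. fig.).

For an infinitely long straight wire, B = μ₀I/(2πd).
B = (4π×10⁻⁷ × 41.1) / (2π × 0.00728) = 1.13×10⁻³ T.

B ≈ 1.13 mT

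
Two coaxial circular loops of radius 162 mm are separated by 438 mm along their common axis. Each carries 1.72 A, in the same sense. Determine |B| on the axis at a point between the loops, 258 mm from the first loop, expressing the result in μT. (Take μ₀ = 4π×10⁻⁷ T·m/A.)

Each loop contributes B = μ₀IR²/[2(R²+z²)^(3/2)] on the axis, with z measured from that loop.
Loop 1 (z = 0.258 m): B₁ = 1.00×10⁻⁶ T. Loop 2 (z = 0.18 m): B₂ = 2.00×10⁻⁶ T.
The fields add: B = B₁ + B₂ = 3.00×10⁻⁶ T.

B ≈ 3.00 μT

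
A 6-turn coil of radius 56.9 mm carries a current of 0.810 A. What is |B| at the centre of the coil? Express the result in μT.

B ≈ 53.7 μT

For an N-turn flat coil, B = Nμ₀I/(2R) with R = 0.0569 m.
B = 6 × 8.94×10⁻⁶ T = 5.37×10⁻⁵ T.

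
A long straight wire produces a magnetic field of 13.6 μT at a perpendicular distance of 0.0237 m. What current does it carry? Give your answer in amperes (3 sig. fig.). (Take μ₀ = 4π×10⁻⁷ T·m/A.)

For a long straight wire B = μ₀I/(2πd), so I = 2πdB/μ₀.
I = 2π × 0.0237 × 1.36×10⁻⁵ / (4π×10⁻⁷) = 1.61 A.

I ≈ 1.61 A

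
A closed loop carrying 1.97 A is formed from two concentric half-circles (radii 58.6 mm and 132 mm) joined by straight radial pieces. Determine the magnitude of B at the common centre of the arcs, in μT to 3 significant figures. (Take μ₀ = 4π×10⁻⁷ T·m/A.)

B ≈ 5.87 μT

The radial connectors point toward the centre, so dl × r̂ = 0 and they contribute nothing.
Each semicircle gives μ₀I/(4R): inner arc 1.06×10⁻⁵ T, outer arc 4.69×10⁻⁶ T.
The two arcs carry current in opposite angular senses, so their fields oppose: B = |1.06×10⁻⁵ − 4.69×10⁻⁶| = 5.87×10⁻⁶ T.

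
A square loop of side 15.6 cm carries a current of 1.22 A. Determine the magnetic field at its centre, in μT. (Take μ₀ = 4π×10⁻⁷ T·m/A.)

Each side is a finite straight segment at perpendicular distance d = a/(2 tan(π/4)) = 0.078 m from the centre, with end-angles ±π/4.
One side contributes B₁ = (μ₀I/4πd)·2 sin(π/4) = 2.21×10⁻⁶ T.
All 4 sides add in the same direction: B = 4 × 2.21×10⁻⁶ = 8.85×10⁻⁶ T.

B ≈ 8.85 μT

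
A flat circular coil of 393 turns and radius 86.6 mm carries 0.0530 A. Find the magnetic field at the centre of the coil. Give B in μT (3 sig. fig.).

B ≈ 151 μT

For an N-turn flat coil, B = Nμ₀I/(2R) with R = 0.0866 m.
B = 393 × 3.85×10⁻⁷ T = 1.51×10⁻⁴ T.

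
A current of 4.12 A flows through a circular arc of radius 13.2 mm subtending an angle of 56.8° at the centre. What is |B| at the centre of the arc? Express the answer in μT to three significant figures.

The Biot–Savart field of a circular arc at its centre is B = μ₀Iφ/(4πR), with φ = 0.9913 rad.
B = (4π×10⁻⁷ × 4.12 × 0.9913) / (4π × 0.0132) = 3.09×10⁻⁵ T.

B ≈ 30.9 μT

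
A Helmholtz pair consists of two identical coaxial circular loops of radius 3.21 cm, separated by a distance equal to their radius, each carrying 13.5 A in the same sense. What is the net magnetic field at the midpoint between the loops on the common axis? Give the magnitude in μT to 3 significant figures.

B ≈ 378 μT

Each loop contributes B = μ₀IR²/[2(R²+z²)^(3/2)] on the axis, with z measured from that loop.
Loop 1 (z = 0.01605 m): B₁ = 1.89×10⁻⁴ T. Loop 2 (z = 0.01605 m): B₂ = 1.89×10⁻⁴ T.
The fields add: B = B₁ + B₂ = 3.78×10⁻⁴ T.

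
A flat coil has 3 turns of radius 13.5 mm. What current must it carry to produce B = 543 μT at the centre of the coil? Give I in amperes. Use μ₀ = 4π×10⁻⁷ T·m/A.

I ≈ 3.89 A

For an N-turn coil, B = Nμ₀I/(2R) with R = 0.0135 m, so I = 2RB/(Nμ₀) = 2 × 0.0135 × 5.43×10⁻⁴ / (3 × 4π×10⁻⁷) = 3.89 A.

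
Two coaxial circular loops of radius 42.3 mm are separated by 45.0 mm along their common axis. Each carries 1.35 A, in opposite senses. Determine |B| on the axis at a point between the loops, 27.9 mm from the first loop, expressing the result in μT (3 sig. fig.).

Each loop contributes B = μ₀IR²/[2(R²+z²)^(3/2)] on the axis, with z measured from that loop.
Loop 1 (z = 0.0279 m): B₁ = 1.17×10⁻⁵ T. Loop 2 (z = 0.0171 m): B₂ = 1.60×10⁻⁵ T.
The fields oppose: B = |B₁ − B₂| = 4.31×10⁻⁶ T.

B ≈ 4.31 μT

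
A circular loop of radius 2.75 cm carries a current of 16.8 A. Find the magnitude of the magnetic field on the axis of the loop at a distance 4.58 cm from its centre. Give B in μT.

B ≈ 52.4 μT

On the axis of a circular loop, B = μ₀IR² / [2(R²+z²)^(3/2)].
R² + z² = (0.0275)² + (0.0458)² = 0.002854 m², and (R²+z²)^(3/2) = 1.52×10⁻⁴ m³.
B = (4π×10⁻⁷ × 16.8 × 0.0007562) / (2 × 1.52×10⁻⁴) = 5.24×10⁻⁵ T.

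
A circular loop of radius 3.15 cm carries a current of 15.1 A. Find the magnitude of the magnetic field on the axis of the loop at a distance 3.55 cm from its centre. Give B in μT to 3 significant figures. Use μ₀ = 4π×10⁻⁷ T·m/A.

On the axis of a circular loop, B = μ₀IR² / [2(R²+z²)^(3/2)].
R² + z² = (0.0315)² + (0.0355)² = 0.002253 m², and (R²+z²)^(3/2) = 1.07×10⁻⁴ m³.
B = (4π×10⁻⁷ × 15.1 × 0.0009923) / (2 × 1.07×10⁻⁴) = 8.81×10⁻⁵ T.

B ≈ 88.1 μT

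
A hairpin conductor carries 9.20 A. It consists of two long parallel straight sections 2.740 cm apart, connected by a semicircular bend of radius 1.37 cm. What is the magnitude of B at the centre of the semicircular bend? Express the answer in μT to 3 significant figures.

The semicircular arc contributes B_arc = μ₀I·π/(4πR) = μ₀I/(4R) = 2.11×10⁻⁴ T.
Each semi-infinite lead is at perpendicular distance R = 0.0137 m from the centre, with the perpendicular foot at its near end, so it contributes μ₀I/(4πR); both point the same way, together 1.34×10⁻⁴ T.
Arc and leads all point the same direction: B = 2.11×10⁻⁴ + 1.34×10⁻⁴ = 3.45×10⁻⁴ T.

B ≈ 345 μT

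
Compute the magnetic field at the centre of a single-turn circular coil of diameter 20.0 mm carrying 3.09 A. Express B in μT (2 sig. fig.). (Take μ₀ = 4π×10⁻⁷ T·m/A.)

At the centre of a circular loop the Biot–Savart law gives B = μ₀I/(2R) (so R = 0.01 m).
B = (4π×10⁻⁷ × 3.09) / (2 × 0.01) = 1.94×10⁻⁴ T.

B ≈ 190 μT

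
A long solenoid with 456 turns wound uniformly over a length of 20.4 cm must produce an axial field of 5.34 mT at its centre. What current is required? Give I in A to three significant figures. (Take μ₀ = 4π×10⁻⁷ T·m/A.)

Inside a long solenoid B = μ₀nI with n = 2235 m⁻¹, so I = B/(μ₀n).
I = 5.34×10⁻³ / (4π×10⁻⁷ × 2235) = 1.90 A.

I ≈ 1.90 A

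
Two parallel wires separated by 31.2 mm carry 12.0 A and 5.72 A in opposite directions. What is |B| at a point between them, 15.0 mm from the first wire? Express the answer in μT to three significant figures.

Each long wire gives B = μ₀I/(2πd). Distances are d₁ = 0.015 m and d₂ = 0.0162 m.
B₁ = 1.60×10⁻⁴ T, B₂ = 7.06×10⁻⁵ T.
Between antiparallel currents both contributions point the same way, so they add. B = B₁ + B₂ = 1.60×10⁻⁴ + 7.06×10⁻⁵ = 2.31×10⁻⁴ T.

B ≈ 231 μT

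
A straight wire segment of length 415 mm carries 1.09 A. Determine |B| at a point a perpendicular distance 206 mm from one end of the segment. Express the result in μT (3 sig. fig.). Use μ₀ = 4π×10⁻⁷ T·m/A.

B ≈ 0.474 μT

For a finite straight segment, B = (μ₀I/4πd)(sinθ₁ + sinθ₂), where θ₁, θ₂ are the angles from the perpendicular to each end.
The perpendicular foot is at one end, so the two end-offsets along the wire are 0 and L = 0.415 m.
sinθ₁ = 0/√(0²+0.206²) = 0.0000; sinθ₂ = 0.415/√(0.415²+0.206²) = 0.8957.
B = (4π×10⁻⁷ × 1.09) / (4π × 0.206) × (0.0000 + 0.8957) = 4.74×10⁻⁷ T.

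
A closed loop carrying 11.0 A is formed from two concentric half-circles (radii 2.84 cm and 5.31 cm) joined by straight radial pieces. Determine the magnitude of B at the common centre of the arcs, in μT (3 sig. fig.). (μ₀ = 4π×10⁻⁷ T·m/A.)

The radial connectors point toward the centre, so dl × r̂ = 0 and they contribute nothing.
Each semicircle gives μ₀I/(4R): inner arc 1.22×10⁻⁴ T, outer arc 6.51×10⁻⁵ T.
The two arcs carry current in opposite angular senses, so their fields oppose: B = |1.22×10⁻⁴ − 6.51×10⁻⁵| = 5.66×10⁻⁵ T.

B ≈ 56.6 μT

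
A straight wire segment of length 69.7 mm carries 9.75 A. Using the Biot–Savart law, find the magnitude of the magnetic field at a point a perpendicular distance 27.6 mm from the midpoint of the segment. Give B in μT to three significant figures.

For a finite straight segment, B = (μ₀I/4πd)(sinθ₁ + sinθ₂), where θ₁, θ₂ are the angles from the perpendicular to each end.
The perpendicular from the point meets the wire at its midpoint, so each end is L/2 = 0.03485 m away along the wire.
sinθ₁ = 0.03485/√(0.03485²+0.0276²) = 0.7839; sinθ₂ = 0.03485/√(0.03485²+0.0276²) = 0.7839.
B = (4π×10⁻⁷ × 9.75) / (4π × 0.0276) × (0.7839 + 0.7839) = 5.54×10⁻⁵ T.

B ≈ 55.4 μT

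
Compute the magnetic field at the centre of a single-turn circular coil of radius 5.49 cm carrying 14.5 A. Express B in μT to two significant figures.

B ≈ 170 μT

At the centre of a circular loop the Biot–Savart law gives B = μ₀I/(2R).
B = (4π×10⁻⁷ × 14.5) / (2 × 0.0549) = 1.66×10⁻⁴ T.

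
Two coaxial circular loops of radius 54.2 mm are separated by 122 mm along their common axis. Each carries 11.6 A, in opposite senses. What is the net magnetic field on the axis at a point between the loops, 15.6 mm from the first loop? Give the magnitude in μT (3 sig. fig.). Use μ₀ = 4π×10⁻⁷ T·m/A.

B ≈ 107 μT

Each loop contributes B = μ₀IR²/[2(R²+z²)^(3/2)] on the axis, with z measured from that loop.
Loop 1 (z = 0.0156 m): B₁ = 1.19×10⁻⁴ T. Loop 2 (z = 0.1064 m): B₂ = 1.26×10⁻⁵ T.
The fields oppose: B = |B₁ − B₂| = 1.07×10⁻⁴ T.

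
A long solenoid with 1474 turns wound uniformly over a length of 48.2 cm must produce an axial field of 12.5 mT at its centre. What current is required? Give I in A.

Inside a long solenoid B = μ₀nI with n = 3058 m⁻¹, so I = B/(μ₀n).
I = 1.25×10⁻² / (4π×10⁻⁷ × 3058) = 3.25 A.

I ≈ 3.25 A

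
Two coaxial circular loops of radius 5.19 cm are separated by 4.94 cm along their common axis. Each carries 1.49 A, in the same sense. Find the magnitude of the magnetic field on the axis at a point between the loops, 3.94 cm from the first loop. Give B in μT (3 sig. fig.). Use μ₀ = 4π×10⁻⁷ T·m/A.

B ≈ 26.2 μT

Each loop contributes B = μ₀IR²/[2(R²+z²)^(3/2)] on the axis, with z measured from that loop.
Loop 1 (z = 0.0394 m): B₁ = 9.11×10⁻⁶ T. Loop 2 (z = 0.01 m): B₂ = 1.71×10⁻⁵ T.
The fields add: B = B₁ + B₂ = 2.62×10⁻⁵ T.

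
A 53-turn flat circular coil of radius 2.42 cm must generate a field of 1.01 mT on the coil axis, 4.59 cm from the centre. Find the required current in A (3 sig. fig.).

For an N-turn coil, B = Nμ₀IR²/[2(R²+z²)^(3/2)] with R = 0.0242 m, z = 0.0459 m, so I = 2B(R²+z²)^(3/2)/(Nμ₀R²) = 2 × 1.01×10⁻³ × 1.40×10⁻⁴ / (53 × 4π×10⁻⁷ × 0.0005856) = 7.24 A.

I ≈ 7.24 A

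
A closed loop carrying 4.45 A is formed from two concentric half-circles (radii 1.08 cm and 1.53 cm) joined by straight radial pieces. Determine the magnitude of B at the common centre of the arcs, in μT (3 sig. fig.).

The radial connectors point toward the centre, so dl × r̂ = 0 and they contribute nothing.
Each semicircle gives μ₀I/(4R): inner arc 1.29×10⁻⁴ T, outer arc 9.14×10⁻⁵ T.
The two arcs carry current in opposite angular senses, so their fields oppose: B = |1.29×10⁻⁴ − 9.14×10⁻⁵| = 3.81×10⁻⁵ T.

B ≈ 38.1 μT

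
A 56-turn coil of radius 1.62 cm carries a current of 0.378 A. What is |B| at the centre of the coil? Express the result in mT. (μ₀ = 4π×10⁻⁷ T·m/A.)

For an N-turn flat coil, B = Nμ₀I/(2R) with R = 0.0162 m.
B = 56 × 1.47×10⁻⁵ T = 8.21×10⁻⁴ T.

B ≈ 0.821 mT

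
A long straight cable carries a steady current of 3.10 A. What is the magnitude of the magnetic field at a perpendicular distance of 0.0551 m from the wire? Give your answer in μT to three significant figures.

For an infinitely long straight wire, B = μ₀I/(2πd).
B = (4π×10⁻⁷ × 3.10) / (2π × 0.0551) = 1.13×10⁻⁵ T.

B ≈ 11.3 μT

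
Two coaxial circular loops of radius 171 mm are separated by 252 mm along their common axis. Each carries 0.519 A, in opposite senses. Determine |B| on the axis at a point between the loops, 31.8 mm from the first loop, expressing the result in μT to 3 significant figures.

B ≈ 1.37 μT

Each loop contributes B = μ₀IR²/[2(R²+z²)^(3/2)] on the axis, with z measured from that loop.
Loop 1 (z = 0.0318 m): B₁ = 1.81×10⁻⁶ T. Loop 2 (z = 0.2202 m): B₂ = 4.40×10⁻⁷ T.
The fields oppose: B = |B₁ − B₂| = 1.37×10⁻⁶ T.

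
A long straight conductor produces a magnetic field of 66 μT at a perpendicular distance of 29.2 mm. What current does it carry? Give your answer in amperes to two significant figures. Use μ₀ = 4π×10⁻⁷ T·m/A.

I ≈ 9.6 A

For a long straight wire B = μ₀I/(2πd), so I = 2πdB/μ₀.
I = 2π × 0.0292 × 6.60×10⁻⁵ / (4π×10⁻⁷) = 9.64 A.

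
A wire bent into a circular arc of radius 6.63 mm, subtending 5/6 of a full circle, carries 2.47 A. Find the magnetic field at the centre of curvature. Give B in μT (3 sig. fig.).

B ≈ 195 μT

The Biot–Savart field of a circular arc at its centre is B = μ₀Iφ/(4πR), with φ = 5.236 rad.
B = (4π×10⁻⁷ × 2.47 × 5.236) / (4π × 0.00663) = 1.95×10⁻⁴ T.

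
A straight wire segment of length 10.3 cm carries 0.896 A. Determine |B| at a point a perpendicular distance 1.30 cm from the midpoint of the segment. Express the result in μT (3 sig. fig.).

B ≈ 13.4 μT

For a finite straight segment, B = (μ₀I/4πd)(sinθ₁ + sinθ₂), where θ₁, θ₂ are the angles from the perpendicular to each end.
The perpendicular from the point meets the wire at its midpoint, so each end is L/2 = 0.0515 m away along the wire.
sinθ₁ = 0.0515/√(0.0515²+0.013²) = 0.9696; sinθ₂ = 0.0515/√(0.0515²+0.013²) = 0.9696.
B = (4π×10⁻⁷ × 0.896) / (4π × 0.013) × (0.9696 + 0.9696) = 1.34×10⁻⁵ T.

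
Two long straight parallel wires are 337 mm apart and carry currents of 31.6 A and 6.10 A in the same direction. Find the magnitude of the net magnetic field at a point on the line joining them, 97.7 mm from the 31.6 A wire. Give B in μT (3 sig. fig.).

B ≈ 59.6 μT

Each long wire gives B = μ₀I/(2πd). Distances are d₁ = 0.0977 m and d₂ = 0.2393 m.
B₁ = 6.47×10⁻⁵ T, B₂ = 5.10×10⁻⁶ T.
Between parallel currents the two contributions point in opposite directions, so they subtract. B = |B₁ − B₂| = |6.47×10⁻⁵ − 5.10×10⁻⁶| = 5.96×10⁻⁵ T.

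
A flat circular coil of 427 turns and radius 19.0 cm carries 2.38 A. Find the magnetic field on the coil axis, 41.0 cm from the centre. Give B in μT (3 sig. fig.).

For an N-turn flat coil, B = Nμ₀IR²/[2(R²+z²)^(3/2)] with R = 0.19 m, z = 0.41 m.
B = 427 × 5.85×10⁻⁷ T = 2.50×10⁻⁴ T.

B ≈ 250 μT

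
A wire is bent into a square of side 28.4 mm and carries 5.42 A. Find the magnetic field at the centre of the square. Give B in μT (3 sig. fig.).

B ≈ 216 μT

Each side is a finite straight segment at perpendicular distance d = a/(2 tan(π/4)) = 0.0142 m from the centre, with end-angles ±π/4.
One side contributes B₁ = (μ₀I/4πd)·2 sin(π/4) = 5.40×10⁻⁵ T.
All 4 sides add in the same direction: B = 4 × 5.40×10⁻⁵ = 2.16×10⁻⁴ T.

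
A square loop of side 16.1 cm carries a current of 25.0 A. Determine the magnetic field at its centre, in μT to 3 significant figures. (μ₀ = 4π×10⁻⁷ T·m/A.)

B ≈ 176 μT

Each side is a finite straight segment at perpendicular distance d = a/(2 tan(π/4)) = 0.0805 m from the centre, with end-angles ±π/4.
One side contributes B₁ = (μ₀I/4πd)·2 sin(π/4) = 4.39×10⁻⁵ T.
All 4 sides add in the same direction: B = 4 × 4.39×10⁻⁵ = 1.76×10⁻⁴ T.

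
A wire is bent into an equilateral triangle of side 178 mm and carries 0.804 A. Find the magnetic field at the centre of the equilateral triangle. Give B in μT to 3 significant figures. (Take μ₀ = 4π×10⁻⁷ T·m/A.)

Each side is a finite straight segment at perpendicular distance d = a/(2 tan(π/3)) = 0.05138 m from the centre, with end-angles ±π/3.
One side contributes B₁ = (μ₀I/4πd)·2 sin(π/3) = 2.71×10⁻⁶ T.
All 3 sides add in the same direction: B = 3 × 2.71×10⁻⁶ = 8.13×10⁻⁶ T.

B ≈ 8.13 μT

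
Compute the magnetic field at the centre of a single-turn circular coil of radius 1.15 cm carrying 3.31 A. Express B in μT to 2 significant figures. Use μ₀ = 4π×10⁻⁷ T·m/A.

B ≈ 180 μT

At the centre of a circular loop the Biot–Savart law gives B = μ₀I/(2R).
B = (4π×10⁻⁷ × 3.31) / (2 × 0.0115) = 1.81×10⁻⁴ T.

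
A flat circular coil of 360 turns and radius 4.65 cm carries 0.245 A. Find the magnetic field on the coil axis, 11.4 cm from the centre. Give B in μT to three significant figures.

For an N-turn flat coil, B = Nμ₀IR²/[2(R²+z²)^(3/2)] with R = 0.0465 m, z = 0.114 m.
B = 360 × 1.78×10⁻⁷ T = 6.42×10⁻⁵ T.

B ≈ 64.2 μT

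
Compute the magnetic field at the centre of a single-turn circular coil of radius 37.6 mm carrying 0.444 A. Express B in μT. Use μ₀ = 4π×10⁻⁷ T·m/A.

At the centre of a circular loop the Biot–Savart law gives B = μ₀I/(2R).
B = (4π×10⁻⁷ × 0.444) / (2 × 0.0376) = 7.42×10⁻⁶ T.

B ≈ 7.42 μT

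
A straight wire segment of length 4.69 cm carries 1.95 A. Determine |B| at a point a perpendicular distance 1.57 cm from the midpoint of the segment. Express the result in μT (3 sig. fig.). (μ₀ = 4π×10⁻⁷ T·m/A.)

B ≈ 20.6 μT

For a finite straight segment, B = (μ₀I/4πd)(sinθ₁ + sinθ₂), where θ₁, θ₂ are the angles from the perpendicular to each end.
The perpendicular from the point meets the wire at its midpoint, so each end is L/2 = 0.02345 m away along the wire.
sinθ₁ = 0.02345/√(0.02345²+0.0157²) = 0.8310; sinθ₂ = 0.02345/√(0.02345²+0.0157²) = 0.8310.
B = (4π×10⁻⁷ × 1.95) / (4π × 0.0157) × (0.8310 + 0.8310) = 2.06×10⁻⁵ T.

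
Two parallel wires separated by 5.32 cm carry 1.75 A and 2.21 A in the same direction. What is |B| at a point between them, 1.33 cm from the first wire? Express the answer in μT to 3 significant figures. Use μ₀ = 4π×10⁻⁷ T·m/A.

Each long wire gives B = μ₀I/(2πd). Distances are d₁ = 0.0133 m and d₂ = 0.0399 m.
B₁ = 2.63×10⁻⁵ T, B₂ = 1.11×10⁻⁵ T.
Between parallel currents the two contributions point in opposite directions, so they subtract. B = |B₁ − B₂| = |2.63×10⁻⁵ − 1.11×10⁻⁵| = 1.52×10⁻⁵ T.

B ≈ 15.2 μT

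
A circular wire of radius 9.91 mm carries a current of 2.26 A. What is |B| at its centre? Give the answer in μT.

At the centre of a circular loop the Biot–Savart law gives B = μ₀I/(2R).
B = (4π×10⁻⁷ × 2.26) / (2 × 0.00991) = 1.43×10⁻⁴ T.

B ≈ 143 μT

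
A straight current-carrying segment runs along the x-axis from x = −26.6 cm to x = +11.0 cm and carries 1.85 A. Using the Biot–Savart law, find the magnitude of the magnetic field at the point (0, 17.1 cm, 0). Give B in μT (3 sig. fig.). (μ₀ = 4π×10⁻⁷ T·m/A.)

For a finite straight segment, B = (μ₀I/4πd)(sinθ₁ + sinθ₂), where θ₁, θ₂ are the angles from the perpendicular to each end.
The perpendicular distance is d = 0.171 m; the end-offsets along the wire are a = 0.266 m and b = 0.11 m.
sinθ₁ = 0.266/√(0.266²+0.171²) = 0.8412; sinθ₂ = 0.11/√(0.11²+0.171²) = 0.5410.
B = (4π×10⁻⁷ × 1.85) / (4π × 0.171) × (0.8412 + 0.5410) = 1.50×10⁻⁶ T.

B ≈ 1.50 μT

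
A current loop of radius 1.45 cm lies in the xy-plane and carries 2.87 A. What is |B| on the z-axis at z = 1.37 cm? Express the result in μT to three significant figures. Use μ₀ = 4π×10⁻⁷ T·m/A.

On the axis of a circular loop, B = μ₀IR² / [2(R²+z²)^(3/2)].
R² + z² = (0.0145)² + (0.0137)² = 0.0003979 m², and (R²+z²)^(3/2) = 7.94×10⁻⁶ m³.
B = (4π×10⁻⁷ × 2.87 × 0.0002102) / (2 × 7.94×10⁻⁶) = 4.78×10⁻⁵ T.

B ≈ 47.8 μT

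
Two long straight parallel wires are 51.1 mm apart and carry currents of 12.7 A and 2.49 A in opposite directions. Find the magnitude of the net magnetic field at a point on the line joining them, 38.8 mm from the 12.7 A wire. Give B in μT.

B ≈ 106 μT

Each long wire gives B = μ₀I/(2πd). Distances are d₁ = 0.0388 m and d₂ = 0.0123 m.
B₁ = 6.55×10⁻⁵ T, B₂ = 4.05×10⁻⁵ T.
Between antiparallel currents both contributions point the same way, so they add. B = B₁ + B₂ = 6.55×10⁻⁵ + 4.05×10⁻⁵ = 1.06×10⁻⁴ T.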